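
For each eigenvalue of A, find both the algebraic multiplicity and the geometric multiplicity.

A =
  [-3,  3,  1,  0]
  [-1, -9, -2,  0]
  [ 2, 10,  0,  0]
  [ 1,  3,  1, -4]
λ = -4: alg = 4, geom = 2

Step 1 — factor the characteristic polynomial to read off the algebraic multiplicities:
  χ_A(x) = (x + 4)^4

Step 2 — compute geometric multiplicities via the rank-nullity identity g(λ) = n − rank(A − λI):
  rank(A − (-4)·I) = 2, so dim ker(A − (-4)·I) = n − 2 = 2

Summary:
  λ = -4: algebraic multiplicity = 4, geometric multiplicity = 2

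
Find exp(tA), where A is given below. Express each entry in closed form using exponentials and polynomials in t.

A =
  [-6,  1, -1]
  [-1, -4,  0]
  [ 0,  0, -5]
e^{tA} =
  [-t*exp(-5*t) + exp(-5*t), t*exp(-5*t), t^2*exp(-5*t)/2 - t*exp(-5*t)]
  [-t*exp(-5*t), t*exp(-5*t) + exp(-5*t), t^2*exp(-5*t)/2]
  [0, 0, exp(-5*t)]

Strategy: write A = P · J · P⁻¹ where J is a Jordan canonical form, so e^{tA} = P · e^{tJ} · P⁻¹, and e^{tJ} can be computed block-by-block.

A has Jordan form
J =
  [-5,  1,  0]
  [ 0, -5,  1]
  [ 0,  0, -5]
(up to reordering of blocks).

Per-block formulas:
  For a 3×3 Jordan block J_3(-5): exp(t · J_3(-5)) = e^(-5t)·(I + t·N + (t^2/2)·N^2), where N is the 3×3 nilpotent shift.

After assembling e^{tJ} and conjugating by P, we get:

e^{tA} =
  [-t*exp(-5*t) + exp(-5*t), t*exp(-5*t), t^2*exp(-5*t)/2 - t*exp(-5*t)]
  [-t*exp(-5*t), t*exp(-5*t) + exp(-5*t), t^2*exp(-5*t)/2]
  [0, 0, exp(-5*t)]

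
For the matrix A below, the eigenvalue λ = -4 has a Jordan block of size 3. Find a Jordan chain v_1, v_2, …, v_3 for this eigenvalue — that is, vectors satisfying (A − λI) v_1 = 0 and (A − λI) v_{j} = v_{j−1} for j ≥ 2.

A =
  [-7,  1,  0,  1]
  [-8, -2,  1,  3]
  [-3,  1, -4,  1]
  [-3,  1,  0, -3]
A Jordan chain for λ = -4 of length 3:
v_1 = (-2, -4, -2, -2)ᵀ
v_2 = (-3, -8, -3, -3)ᵀ
v_3 = (1, 0, 0, 0)ᵀ

Let N = A − (-4)·I. We want v_3 with N^3 v_3 = 0 but N^2 v_3 ≠ 0; then v_{j-1} := N · v_j for j = 3, …, 2.

Pick v_3 = (1, 0, 0, 0)ᵀ.
Then v_2 = N · v_3 = (-3, -8, -3, -3)ᵀ.
Then v_1 = N · v_2 = (-2, -4, -2, -2)ᵀ.

Sanity check: (A − (-4)·I) v_1 = (0, 0, 0, 0)ᵀ = 0. ✓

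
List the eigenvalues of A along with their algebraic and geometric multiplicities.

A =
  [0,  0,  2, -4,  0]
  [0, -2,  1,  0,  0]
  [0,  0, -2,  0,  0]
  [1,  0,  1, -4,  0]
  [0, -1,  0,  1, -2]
λ = -2: alg = 5, geom = 2

Step 1 — factor the characteristic polynomial to read off the algebraic multiplicities:
  χ_A(x) = (x + 2)^5

Step 2 — compute geometric multiplicities via the rank-nullity identity g(λ) = n − rank(A − λI):
  rank(A − (-2)·I) = 3, so dim ker(A − (-2)·I) = n − 3 = 2

Summary:
  λ = -2: algebraic multiplicity = 5, geometric multiplicity = 2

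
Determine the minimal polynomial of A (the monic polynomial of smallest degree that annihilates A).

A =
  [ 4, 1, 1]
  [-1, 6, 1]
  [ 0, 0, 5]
x^2 - 10*x + 25

The characteristic polynomial is χ_A(x) = (x - 5)^3, so the eigenvalues are known. The minimal polynomial is
  m_A(x) = Π_λ (x − λ)^{k_λ}
where k_λ is the size of the *largest* Jordan block for λ (equivalently, the smallest k with (A − λI)^k v = 0 for every generalised eigenvector v of λ).

  λ = 5: largest Jordan block has size 2, contributing (x − 5)^2

So m_A(x) = (x - 5)^2 = x^2 - 10*x + 25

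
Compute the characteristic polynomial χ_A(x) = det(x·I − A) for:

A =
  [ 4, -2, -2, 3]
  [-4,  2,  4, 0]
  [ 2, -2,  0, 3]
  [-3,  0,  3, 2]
x^4 - 8*x^3 + 24*x^2 - 32*x + 16

Expanding det(x·I − A) (e.g. by cofactor expansion or by noting that A is similar to its Jordan form J, which has the same characteristic polynomial as A) gives
  χ_A(x) = x^4 - 8*x^3 + 24*x^2 - 32*x + 16
which factors as (x - 2)^4. The eigenvalues (with algebraic multiplicities) are λ = 2 with multiplicity 4.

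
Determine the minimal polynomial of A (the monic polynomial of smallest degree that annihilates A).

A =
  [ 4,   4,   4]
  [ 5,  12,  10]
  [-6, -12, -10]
x^2 - 4*x + 4

The characteristic polynomial is χ_A(x) = (x - 2)^3, so the eigenvalues are known. The minimal polynomial is
  m_A(x) = Π_λ (x − λ)^{k_λ}
where k_λ is the size of the *largest* Jordan block for λ (equivalently, the smallest k with (A − λI)^k v = 0 for every generalised eigenvector v of λ).

  λ = 2: largest Jordan block has size 2, contributing (x − 2)^2

So m_A(x) = (x - 2)^2 = x^2 - 4*x + 4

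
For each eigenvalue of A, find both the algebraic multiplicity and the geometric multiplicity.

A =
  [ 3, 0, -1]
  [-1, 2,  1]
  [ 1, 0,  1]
λ = 2: alg = 3, geom = 2

Step 1 — factor the characteristic polynomial to read off the algebraic multiplicities:
  χ_A(x) = (x - 2)^3

Step 2 — compute geometric multiplicities via the rank-nullity identity g(λ) = n − rank(A − λI):
  rank(A − (2)·I) = 1, so dim ker(A − (2)·I) = n − 1 = 2

Summary:
  λ = 2: algebraic multiplicity = 3, geometric multiplicity = 2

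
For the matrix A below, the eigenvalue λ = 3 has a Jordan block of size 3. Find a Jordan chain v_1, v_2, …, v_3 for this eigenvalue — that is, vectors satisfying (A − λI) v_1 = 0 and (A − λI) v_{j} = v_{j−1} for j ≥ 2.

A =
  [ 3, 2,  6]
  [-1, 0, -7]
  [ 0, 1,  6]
A Jordan chain for λ = 3 of length 3:
v_1 = (-2, 3, -1)ᵀ
v_2 = (0, -1, 0)ᵀ
v_3 = (1, 0, 0)ᵀ

Let N = A − (3)·I. We want v_3 with N^3 v_3 = 0 but N^2 v_3 ≠ 0; then v_{j-1} := N · v_j for j = 3, …, 2.

Pick v_3 = (1, 0, 0)ᵀ.
Then v_2 = N · v_3 = (0, -1, 0)ᵀ.
Then v_1 = N · v_2 = (-2, 3, -1)ᵀ.

Sanity check: (A − (3)·I) v_1 = (0, 0, 0)ᵀ = 0. ✓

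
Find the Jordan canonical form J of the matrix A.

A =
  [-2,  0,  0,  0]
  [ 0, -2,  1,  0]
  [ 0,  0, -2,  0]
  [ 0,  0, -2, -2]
J_2(-2) ⊕ J_1(-2) ⊕ J_1(-2)

The characteristic polynomial is
  det(x·I − A) = x^4 + 8*x^3 + 24*x^2 + 32*x + 16 = (x + 2)^4

Eigenvalues and multiplicities (the geometric multiplicity of λ is n − rank(A − λI), which equals the number of Jordan blocks for λ):
  λ = -2: algebraic multiplicity = 4, geometric multiplicity = 3

Determining the block sizes for each eigenvalue:
  λ = -2: 3 blocks summing to 4 forces exactly one block of size 2 and the rest size 1 → block sizes [2, 1, 1]

Assembling the blocks gives a Jordan form
J =
  [-2,  1,  0,  0]
  [ 0, -2,  0,  0]
  [ 0,  0, -2,  0]
  [ 0,  0,  0, -2]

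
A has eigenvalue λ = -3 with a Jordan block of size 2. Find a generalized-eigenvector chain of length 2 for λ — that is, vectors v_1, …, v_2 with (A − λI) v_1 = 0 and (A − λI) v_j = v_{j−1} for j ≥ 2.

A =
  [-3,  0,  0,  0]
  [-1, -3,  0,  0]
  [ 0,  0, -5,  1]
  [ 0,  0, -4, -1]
A Jordan chain for λ = -3 of length 2:
v_1 = (0, -1, 0, 0)ᵀ
v_2 = (1, 0, 0, 0)ᵀ

Let N = A − (-3)·I. We want v_2 with N^2 v_2 = 0 but N^1 v_2 ≠ 0; then v_{j-1} := N · v_j for j = 2, …, 2.

Pick v_2 = (1, 0, 0, 0)ᵀ.
Then v_1 = N · v_2 = (0, -1, 0, 0)ᵀ.

Sanity check: (A − (-3)·I) v_1 = (0, 0, 0, 0)ᵀ = 0. ✓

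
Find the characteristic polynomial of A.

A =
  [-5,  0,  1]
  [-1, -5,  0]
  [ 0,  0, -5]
x^3 + 15*x^2 + 75*x + 125

Expanding det(x·I − A) (e.g. by cofactor expansion or by noting that A is similar to its Jordan form J, which has the same characteristic polynomial as A) gives
  χ_A(x) = x^3 + 15*x^2 + 75*x + 125
which factors as (x + 5)^3. The eigenvalues (with algebraic multiplicities) are λ = -5 with multiplicity 3.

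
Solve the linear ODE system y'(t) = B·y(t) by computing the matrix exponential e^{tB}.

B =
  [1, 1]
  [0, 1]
e^{tB} =
  [exp(t), t*exp(t)]
  [0, exp(t)]

Strategy: write B = P · J · P⁻¹ where J is a Jordan canonical form, so e^{tB} = P · e^{tJ} · P⁻¹, and e^{tJ} can be computed block-by-block.

B has Jordan form
J =
  [1, 1]
  [0, 1]
(up to reordering of blocks).

Per-block formulas:
  For a 2×2 Jordan block J_2(1): exp(t · J_2(1)) = e^(1t)·(I + t·N), where N is the 2×2 nilpotent shift.

After assembling e^{tJ} and conjugating by P, we get:

e^{tB} =
  [exp(t), t*exp(t)]
  [0, exp(t)]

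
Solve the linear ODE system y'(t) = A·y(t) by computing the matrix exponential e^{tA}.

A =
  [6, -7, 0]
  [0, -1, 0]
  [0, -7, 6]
e^{tA} =
  [exp(6*t), -exp(6*t) + exp(-t), 0]
  [0, exp(-t), 0]
  [0, -exp(6*t) + exp(-t), exp(6*t)]

Strategy: write A = P · J · P⁻¹ where J is a Jordan canonical form, so e^{tA} = P · e^{tJ} · P⁻¹, and e^{tJ} can be computed block-by-block.

A has Jordan form
J =
  [-1, 0, 0]
  [ 0, 6, 0]
  [ 0, 0, 6]
(up to reordering of blocks).

Per-block formulas:
  For a 1×1 block at λ = 6: exp(t · [6]) = [e^(6t)].
  For a 1×1 block at λ = -1: exp(t · [-1]) = [e^(-1t)].

After assembling e^{tJ} and conjugating by P, we get:

e^{tA} =
  [exp(6*t), -exp(6*t) + exp(-t), 0]
  [0, exp(-t), 0]
  [0, -exp(6*t) + exp(-t), exp(6*t)]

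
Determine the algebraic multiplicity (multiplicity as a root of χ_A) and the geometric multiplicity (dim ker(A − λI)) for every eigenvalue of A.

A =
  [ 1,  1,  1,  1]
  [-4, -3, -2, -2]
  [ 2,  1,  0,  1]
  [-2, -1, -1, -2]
λ = -1: alg = 4, geom = 3

Step 1 — factor the characteristic polynomial to read off the algebraic multiplicities:
  χ_A(x) = (x + 1)^4

Step 2 — compute geometric multiplicities via the rank-nullity identity g(λ) = n − rank(A − λI):
  rank(A − (-1)·I) = 1, so dim ker(A − (-1)·I) = n − 1 = 3

Summary:
  λ = -1: algebraic multiplicity = 4, geometric multiplicity = 3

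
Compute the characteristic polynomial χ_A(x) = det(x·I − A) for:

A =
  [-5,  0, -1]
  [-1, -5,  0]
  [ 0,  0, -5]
x^3 + 15*x^2 + 75*x + 125

Expanding det(x·I − A) (e.g. by cofactor expansion or by noting that A is similar to its Jordan form J, which has the same characteristic polynomial as A) gives
  χ_A(x) = x^3 + 15*x^2 + 75*x + 125
which factors as (x + 5)^3. The eigenvalues (with algebraic multiplicities) are λ = -5 with multiplicity 3.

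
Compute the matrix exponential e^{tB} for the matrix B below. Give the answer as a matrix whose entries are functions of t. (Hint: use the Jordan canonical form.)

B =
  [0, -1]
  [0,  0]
e^{tB} =
  [1, -t]
  [0, 1]

Strategy: write B = P · J · P⁻¹ where J is a Jordan canonical form, so e^{tB} = P · e^{tJ} · P⁻¹, and e^{tJ} can be computed block-by-block.

B has Jordan form
J =
  [0, 1]
  [0, 0]
(up to reordering of blocks).

Per-block formulas:
  For a 2×2 Jordan block J_2(0): exp(t · J_2(0)) = e^(0t)·(I + t·N), where N is the 2×2 nilpotent shift.

After assembling e^{tJ} and conjugating by P, we get:

e^{tB} =
  [1, -t]
  [0, 1]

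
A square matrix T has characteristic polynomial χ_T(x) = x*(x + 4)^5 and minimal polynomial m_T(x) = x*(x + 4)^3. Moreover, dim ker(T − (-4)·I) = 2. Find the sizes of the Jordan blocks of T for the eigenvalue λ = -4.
Block sizes for λ = -4: [3, 2]

Step 1 — from the characteristic polynomial, algebraic multiplicity of λ = -4 is 5. From dim ker(T − (-4)·I) = 2, there are exactly 2 Jordan blocks for λ = -4.
Step 2 — from the minimal polynomial, the factor (x + 4)^3 tells us the largest block for λ = -4 has size 3.
Step 3 — with total size 5, 2 blocks, and largest block 3, the block sizes (in nonincreasing order) are [3, 2].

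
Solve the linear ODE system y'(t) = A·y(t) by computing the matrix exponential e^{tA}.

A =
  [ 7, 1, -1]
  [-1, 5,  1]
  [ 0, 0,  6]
e^{tA} =
  [t*exp(6*t) + exp(6*t), t*exp(6*t), -t*exp(6*t)]
  [-t*exp(6*t), -t*exp(6*t) + exp(6*t), t*exp(6*t)]
  [0, 0, exp(6*t)]

Strategy: write A = P · J · P⁻¹ where J is a Jordan canonical form, so e^{tA} = P · e^{tJ} · P⁻¹, and e^{tJ} can be computed block-by-block.

A has Jordan form
J =
  [6, 1, 0]
  [0, 6, 0]
  [0, 0, 6]
(up to reordering of blocks).

Per-block formulas:
  For a 1×1 block at λ = 6: exp(t · [6]) = [e^(6t)].
  For a 2×2 Jordan block J_2(6): exp(t · J_2(6)) = e^(6t)·(I + t·N), where N is the 2×2 nilpotent shift.

After assembling e^{tJ} and conjugating by P, we get:

e^{tA} =
  [t*exp(6*t) + exp(6*t), t*exp(6*t), -t*exp(6*t)]
  [-t*exp(6*t), -t*exp(6*t) + exp(6*t), t*exp(6*t)]
  [0, 0, exp(6*t)]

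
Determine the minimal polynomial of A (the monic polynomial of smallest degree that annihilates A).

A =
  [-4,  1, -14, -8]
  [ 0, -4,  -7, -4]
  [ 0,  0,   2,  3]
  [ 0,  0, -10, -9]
x^4 + 15*x^3 + 84*x^2 + 208*x + 192

The characteristic polynomial is χ_A(x) = (x + 3)*(x + 4)^3, so the eigenvalues are known. The minimal polynomial is
  m_A(x) = Π_λ (x − λ)^{k_λ}
where k_λ is the size of the *largest* Jordan block for λ (equivalently, the smallest k with (A − λI)^k v = 0 for every generalised eigenvector v of λ).

  λ = -4: largest Jordan block has size 3, contributing (x + 4)^3
  λ = -3: largest Jordan block has size 1, contributing (x + 3)

So m_A(x) = (x + 3)*(x + 4)^3 = x^4 + 15*x^3 + 84*x^2 + 208*x + 192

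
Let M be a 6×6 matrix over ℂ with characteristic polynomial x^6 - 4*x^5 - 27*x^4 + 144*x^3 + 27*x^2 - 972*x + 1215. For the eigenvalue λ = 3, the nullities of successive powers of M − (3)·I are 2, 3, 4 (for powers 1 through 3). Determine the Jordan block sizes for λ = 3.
Block sizes for λ = 3: [3, 1]

From the dimensions of kernels of powers, the number of Jordan blocks of size at least j is d_j − d_{j−1} where d_j = dim ker(N^j) (with d_0 = 0). Computing the differences gives [2, 1, 1].
The number of blocks of size exactly k is (#blocks of size ≥ k) − (#blocks of size ≥ k + 1), so the partition is: 1 block(s) of size 1, 1 block(s) of size 3.
In nonincreasing order the block sizes are [3, 1].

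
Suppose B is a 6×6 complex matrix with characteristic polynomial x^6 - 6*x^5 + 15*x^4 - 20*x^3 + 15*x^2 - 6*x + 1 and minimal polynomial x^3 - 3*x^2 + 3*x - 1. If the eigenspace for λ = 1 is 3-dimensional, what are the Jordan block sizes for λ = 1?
Block sizes for λ = 1: [3, 2, 1]

Step 1 — from the characteristic polynomial, algebraic multiplicity of λ = 1 is 6. From dim ker(B − (1)·I) = 3, there are exactly 3 Jordan blocks for λ = 1.
Step 2 — from the minimal polynomial, the factor (x − 1)^3 tells us the largest block for λ = 1 has size 3.
Step 3 — with total size 6, 3 blocks, and largest block 3, the block sizes (in nonincreasing order) are [3, 2, 1].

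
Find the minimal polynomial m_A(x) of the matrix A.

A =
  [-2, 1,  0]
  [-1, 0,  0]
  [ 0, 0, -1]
x^2 + 2*x + 1

The characteristic polynomial is χ_A(x) = (x + 1)^3, so the eigenvalues are known. The minimal polynomial is
  m_A(x) = Π_λ (x − λ)^{k_λ}
where k_λ is the size of the *largest* Jordan block for λ (equivalently, the smallest k with (A − λI)^k v = 0 for every generalised eigenvector v of λ).

  λ = -1: largest Jordan block has size 2, contributing (x + 1)^2

So m_A(x) = (x + 1)^2 = x^2 + 2*x + 1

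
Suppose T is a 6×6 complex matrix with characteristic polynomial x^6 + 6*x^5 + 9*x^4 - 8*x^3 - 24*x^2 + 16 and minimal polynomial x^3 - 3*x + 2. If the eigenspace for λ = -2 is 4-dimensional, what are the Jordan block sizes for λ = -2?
Block sizes for λ = -2: [1, 1, 1, 1]

Step 1 — from the characteristic polynomial, algebraic multiplicity of λ = -2 is 4. From dim ker(T − (-2)·I) = 4, there are exactly 4 Jordan blocks for λ = -2.
Step 2 — from the minimal polynomial, the factor (x + 2) tells us the largest block for λ = -2 has size 1.
Step 3 — with total size 4, 4 blocks, and largest block 1, the block sizes (in nonincreasing order) are [1, 1, 1, 1].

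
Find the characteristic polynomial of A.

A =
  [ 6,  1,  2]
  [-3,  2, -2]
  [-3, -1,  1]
x^3 - 9*x^2 + 27*x - 27

Expanding det(x·I − A) (e.g. by cofactor expansion or by noting that A is similar to its Jordan form J, which has the same characteristic polynomial as A) gives
  χ_A(x) = x^3 - 9*x^2 + 27*x - 27
which factors as (x - 3)^3. The eigenvalues (with algebraic multiplicities) are λ = 3 with multiplicity 3.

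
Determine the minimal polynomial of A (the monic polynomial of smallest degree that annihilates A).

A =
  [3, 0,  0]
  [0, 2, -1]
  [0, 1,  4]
x^2 - 6*x + 9

The characteristic polynomial is χ_A(x) = (x - 3)^3, so the eigenvalues are known. The minimal polynomial is
  m_A(x) = Π_λ (x − λ)^{k_λ}
where k_λ is the size of the *largest* Jordan block for λ (equivalently, the smallest k with (A − λI)^k v = 0 for every generalised eigenvector v of λ).

  λ = 3: largest Jordan block has size 2, contributing (x − 3)^2

So m_A(x) = (x - 3)^2 = x^2 - 6*x + 9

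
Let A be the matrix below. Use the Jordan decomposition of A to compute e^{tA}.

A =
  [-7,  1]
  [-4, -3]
e^{tA} =
  [-2*t*exp(-5*t) + exp(-5*t), t*exp(-5*t)]
  [-4*t*exp(-5*t), 2*t*exp(-5*t) + exp(-5*t)]

Strategy: write A = P · J · P⁻¹ where J is a Jordan canonical form, so e^{tA} = P · e^{tJ} · P⁻¹, and e^{tJ} can be computed block-by-block.

A has Jordan form
J =
  [-5,  1]
  [ 0, -5]
(up to reordering of blocks).

Per-block formulas:
  For a 2×2 Jordan block J_2(-5): exp(t · J_2(-5)) = e^(-5t)·(I + t·N), where N is the 2×2 nilpotent shift.

After assembling e^{tJ} and conjugating by P, we get:

e^{tA} =
  [-2*t*exp(-5*t) + exp(-5*t), t*exp(-5*t)]
  [-4*t*exp(-5*t), 2*t*exp(-5*t) + exp(-5*t)]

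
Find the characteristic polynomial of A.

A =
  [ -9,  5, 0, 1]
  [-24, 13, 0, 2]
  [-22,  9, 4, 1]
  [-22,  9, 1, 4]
x^4 - 12*x^3 + 54*x^2 - 108*x + 81

Expanding det(x·I − A) (e.g. by cofactor expansion or by noting that A is similar to its Jordan form J, which has the same characteristic polynomial as A) gives
  χ_A(x) = x^4 - 12*x^3 + 54*x^2 - 108*x + 81
which factors as (x - 3)^4. The eigenvalues (with algebraic multiplicities) are λ = 3 with multiplicity 4.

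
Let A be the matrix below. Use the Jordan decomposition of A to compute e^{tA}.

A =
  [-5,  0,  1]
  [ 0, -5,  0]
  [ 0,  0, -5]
e^{tA} =
  [exp(-5*t), 0, t*exp(-5*t)]
  [0, exp(-5*t), 0]
  [0, 0, exp(-5*t)]

Strategy: write A = P · J · P⁻¹ where J is a Jordan canonical form, so e^{tA} = P · e^{tJ} · P⁻¹, and e^{tJ} can be computed block-by-block.

A has Jordan form
J =
  [-5,  1,  0]
  [ 0, -5,  0]
  [ 0,  0, -5]
(up to reordering of blocks).

Per-block formulas:
  For a 2×2 Jordan block J_2(-5): exp(t · J_2(-5)) = e^(-5t)·(I + t·N), where N is the 2×2 nilpotent shift.
  For a 1×1 block at λ = -5: exp(t · [-5]) = [e^(-5t)].

After assembling e^{tJ} and conjugating by P, we get:

e^{tA} =
  [exp(-5*t), 0, t*exp(-5*t)]
  [0, exp(-5*t), 0]
  [0, 0, exp(-5*t)]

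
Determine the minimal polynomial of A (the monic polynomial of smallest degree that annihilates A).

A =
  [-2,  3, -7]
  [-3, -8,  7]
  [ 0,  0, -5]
x^2 + 10*x + 25

The characteristic polynomial is χ_A(x) = (x + 5)^3, so the eigenvalues are known. The minimal polynomial is
  m_A(x) = Π_λ (x − λ)^{k_λ}
where k_λ is the size of the *largest* Jordan block for λ (equivalently, the smallest k with (A − λI)^k v = 0 for every generalised eigenvector v of λ).

  λ = -5: largest Jordan block has size 2, contributing (x + 5)^2

So m_A(x) = (x + 5)^2 = x^2 + 10*x + 25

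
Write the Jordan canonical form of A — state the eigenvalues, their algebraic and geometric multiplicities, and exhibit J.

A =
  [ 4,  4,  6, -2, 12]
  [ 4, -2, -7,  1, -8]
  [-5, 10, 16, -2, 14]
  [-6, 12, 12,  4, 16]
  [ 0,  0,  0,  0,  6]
J_1(4) ⊕ J_3(6) ⊕ J_1(6)

The characteristic polynomial is
  det(x·I − A) = x^5 - 28*x^4 + 312*x^3 - 1728*x^2 + 4752*x - 5184 = (x - 6)^4*(x - 4)

Eigenvalues and multiplicities (the geometric multiplicity of λ is n − rank(A − λI), which equals the number of Jordan blocks for λ):
  λ = 4: algebraic multiplicity = 1, geometric multiplicity = 1
  λ = 6: algebraic multiplicity = 4, geometric multiplicity = 2

Determining the block sizes for each eigenvalue:
  λ = 4: one block (gm = 1), so the single block has size am = 1 → block sizes [1]
  λ = 6: with am = 4 and gm = 2, the partition is not yet determined (e.g. several partitions of 4 into 2 parts exist). Let N = A − (6)·I. Computing rank(N^1) = 3, rank(N^2) = 2, rank(N^3) = 1; the number of blocks of size ≥ j is rank(N^{j−1}) − rank(N^j), giving [2, 1, 1]. So we have 1 block(s) of size 3, 1 block(s) of size 1 → block sizes [3, 1]

Assembling the blocks gives a Jordan form
J =
  [4, 0, 0, 0, 0]
  [0, 6, 1, 0, 0]
  [0, 0, 6, 1, 0]
  [0, 0, 0, 6, 0]
  [0, 0, 0, 0, 6]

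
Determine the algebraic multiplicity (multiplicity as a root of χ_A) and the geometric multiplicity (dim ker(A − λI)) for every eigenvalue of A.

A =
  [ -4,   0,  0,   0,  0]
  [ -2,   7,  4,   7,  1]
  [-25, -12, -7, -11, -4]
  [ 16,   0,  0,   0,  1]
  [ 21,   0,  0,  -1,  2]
λ = -4: alg = 1, geom = 1; λ = -1: alg = 1, geom = 1; λ = 1: alg = 3, geom = 1

Step 1 — factor the characteristic polynomial to read off the algebraic multiplicities:
  χ_A(x) = (x - 1)^3*(x + 1)*(x + 4)

Step 2 — compute geometric multiplicities via the rank-nullity identity g(λ) = n − rank(A − λI):
  rank(A − (-4)·I) = 4, so dim ker(A − (-4)·I) = n − 4 = 1
  rank(A − (-1)·I) = 4, so dim ker(A − (-1)·I) = n − 4 = 1
  rank(A − (1)·I) = 4, so dim ker(A − (1)·I) = n − 4 = 1

Summary:
  λ = -4: algebraic multiplicity = 1, geometric multiplicity = 1
  λ = -1: algebraic multiplicity = 1, geometric multiplicity = 1
  λ = 1: algebraic multiplicity = 3, geometric multiplicity = 1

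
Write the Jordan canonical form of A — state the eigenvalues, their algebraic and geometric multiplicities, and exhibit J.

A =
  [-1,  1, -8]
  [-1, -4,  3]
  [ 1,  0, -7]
J_3(-4)

The characteristic polynomial is
  det(x·I − A) = x^3 + 12*x^2 + 48*x + 64 = (x + 4)^3

Eigenvalues and multiplicities (the geometric multiplicity of λ is n − rank(A − λI), which equals the number of Jordan blocks for λ):
  λ = -4: algebraic multiplicity = 3, geometric multiplicity = 1

Determining the block sizes for each eigenvalue:
  λ = -4: one block (gm = 1), so the single block has size am = 3 → block sizes [3]

Assembling the blocks gives a Jordan form
J =
  [-4,  1,  0]
  [ 0, -4,  1]
  [ 0,  0, -4]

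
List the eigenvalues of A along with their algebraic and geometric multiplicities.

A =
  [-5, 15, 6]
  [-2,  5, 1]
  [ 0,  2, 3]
λ = 1: alg = 3, geom = 1

Step 1 — factor the characteristic polynomial to read off the algebraic multiplicities:
  χ_A(x) = (x - 1)^3

Step 2 — compute geometric multiplicities via the rank-nullity identity g(λ) = n − rank(A − λI):
  rank(A − (1)·I) = 2, so dim ker(A − (1)·I) = n − 2 = 1

Summary:
  λ = 1: algebraic multiplicity = 3, geometric multiplicity = 1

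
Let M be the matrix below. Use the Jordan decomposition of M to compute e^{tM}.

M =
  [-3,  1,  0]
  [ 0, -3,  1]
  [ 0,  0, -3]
e^{tM} =
  [exp(-3*t), t*exp(-3*t), t^2*exp(-3*t)/2]
  [0, exp(-3*t), t*exp(-3*t)]
  [0, 0, exp(-3*t)]

Strategy: write M = P · J · P⁻¹ where J is a Jordan canonical form, so e^{tM} = P · e^{tJ} · P⁻¹, and e^{tJ} can be computed block-by-block.

M has Jordan form
J =
  [-3,  1,  0]
  [ 0, -3,  1]
  [ 0,  0, -3]
(up to reordering of blocks).

Per-block formulas:
  For a 3×3 Jordan block J_3(-3): exp(t · J_3(-3)) = e^(-3t)·(I + t·N + (t^2/2)·N^2), where N is the 3×3 nilpotent shift.

After assembling e^{tJ} and conjugating by P, we get:

e^{tM} =
  [exp(-3*t), t*exp(-3*t), t^2*exp(-3*t)/2]
  [0, exp(-3*t), t*exp(-3*t)]
  [0, 0, exp(-3*t)]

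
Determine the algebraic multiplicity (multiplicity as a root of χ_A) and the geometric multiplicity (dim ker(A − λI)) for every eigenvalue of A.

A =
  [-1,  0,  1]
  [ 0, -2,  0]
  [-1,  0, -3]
λ = -2: alg = 3, geom = 2

Step 1 — factor the characteristic polynomial to read off the algebraic multiplicities:
  χ_A(x) = (x + 2)^3

Step 2 — compute geometric multiplicities via the rank-nullity identity g(λ) = n − rank(A − λI):
  rank(A − (-2)·I) = 1, so dim ker(A − (-2)·I) = n − 1 = 2

Summary:
  λ = -2: algebraic multiplicity = 3, geometric multiplicity = 2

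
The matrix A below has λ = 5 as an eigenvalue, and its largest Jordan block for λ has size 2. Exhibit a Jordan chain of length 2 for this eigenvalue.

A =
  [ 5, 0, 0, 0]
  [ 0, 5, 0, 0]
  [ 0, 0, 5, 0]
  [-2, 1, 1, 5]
A Jordan chain for λ = 5 of length 2:
v_1 = (0, 0, 0, -2)ᵀ
v_2 = (1, 0, 0, 0)ᵀ

Let N = A − (5)·I. We want v_2 with N^2 v_2 = 0 but N^1 v_2 ≠ 0; then v_{j-1} := N · v_j for j = 2, …, 2.

Pick v_2 = (1, 0, 0, 0)ᵀ.
Then v_1 = N · v_2 = (0, 0, 0, -2)ᵀ.

Sanity check: (A − (5)·I) v_1 = (0, 0, 0, 0)ᵀ = 0. ✓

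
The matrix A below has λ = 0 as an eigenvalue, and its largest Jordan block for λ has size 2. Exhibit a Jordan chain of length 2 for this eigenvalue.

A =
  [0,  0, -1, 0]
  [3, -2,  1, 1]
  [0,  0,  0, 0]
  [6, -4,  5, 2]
A Jordan chain for λ = 0 of length 2:
v_1 = (0, 3, 0, 6)ᵀ
v_2 = (1, 0, 0, 0)ᵀ

Let N = A − (0)·I. We want v_2 with N^2 v_2 = 0 but N^1 v_2 ≠ 0; then v_{j-1} := N · v_j for j = 2, …, 2.

Pick v_2 = (1, 0, 0, 0)ᵀ.
Then v_1 = N · v_2 = (0, 3, 0, 6)ᵀ.

Sanity check: (A − (0)·I) v_1 = (0, 0, 0, 0)ᵀ = 0. ✓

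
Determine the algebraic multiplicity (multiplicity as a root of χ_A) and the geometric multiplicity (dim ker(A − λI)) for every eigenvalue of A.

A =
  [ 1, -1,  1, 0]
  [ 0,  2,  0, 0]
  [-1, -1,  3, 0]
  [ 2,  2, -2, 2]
λ = 2: alg = 4, geom = 3

Step 1 — factor the characteristic polynomial to read off the algebraic multiplicities:
  χ_A(x) = (x - 2)^4

Step 2 — compute geometric multiplicities via the rank-nullity identity g(λ) = n − rank(A − λI):
  rank(A − (2)·I) = 1, so dim ker(A − (2)·I) = n − 1 = 3

Summary:
  λ = 2: algebraic multiplicity = 4, geometric multiplicity = 3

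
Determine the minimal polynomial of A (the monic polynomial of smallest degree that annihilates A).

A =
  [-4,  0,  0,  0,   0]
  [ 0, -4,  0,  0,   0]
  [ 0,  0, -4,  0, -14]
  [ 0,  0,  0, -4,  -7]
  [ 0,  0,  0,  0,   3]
x^2 + x - 12

The characteristic polynomial is χ_A(x) = (x - 3)*(x + 4)^4, so the eigenvalues are known. The minimal polynomial is
  m_A(x) = Π_λ (x − λ)^{k_λ}
where k_λ is the size of the *largest* Jordan block for λ (equivalently, the smallest k with (A − λI)^k v = 0 for every generalised eigenvector v of λ).

  λ = -4: largest Jordan block has size 1, contributing (x + 4)
  λ = 3: largest Jordan block has size 1, contributing (x − 3)

So m_A(x) = (x - 3)*(x + 4) = x^2 + x - 12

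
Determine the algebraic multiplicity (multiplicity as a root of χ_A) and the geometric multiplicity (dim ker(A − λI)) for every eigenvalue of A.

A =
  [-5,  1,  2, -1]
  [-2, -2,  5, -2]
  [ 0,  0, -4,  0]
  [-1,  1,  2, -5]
λ = -4: alg = 4, geom = 2

Step 1 — factor the characteristic polynomial to read off the algebraic multiplicities:
  χ_A(x) = (x + 4)^4

Step 2 — compute geometric multiplicities via the rank-nullity identity g(λ) = n − rank(A − λI):
  rank(A − (-4)·I) = 2, so dim ker(A − (-4)·I) = n − 2 = 2

Summary:
  λ = -4: algebraic multiplicity = 4, geometric multiplicity = 2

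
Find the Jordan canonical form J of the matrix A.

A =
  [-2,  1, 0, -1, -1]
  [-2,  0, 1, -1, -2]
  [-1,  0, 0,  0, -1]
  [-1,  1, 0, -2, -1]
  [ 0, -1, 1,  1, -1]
J_2(-1) ⊕ J_2(-1) ⊕ J_1(-1)

The characteristic polynomial is
  det(x·I − A) = x^5 + 5*x^4 + 10*x^3 + 10*x^2 + 5*x + 1 = (x + 1)^5

Eigenvalues and multiplicities (the geometric multiplicity of λ is n − rank(A − λI), which equals the number of Jordan blocks for λ):
  λ = -1: algebraic multiplicity = 5, geometric multiplicity = 3

Determining the block sizes for each eigenvalue:
  λ = -1: with am = 5 and gm = 3, the partition is not yet determined (e.g. several partitions of 5 into 3 parts exist). Let N = A − (-1)·I. Computing rank(N^1) = 2, rank(N^2) = 0; the number of blocks of size ≥ j is rank(N^{j−1}) − rank(N^j), giving [3, 2]. So we have 2 block(s) of size 2, 1 block(s) of size 1 → block sizes [2, 2, 1]

Assembling the blocks gives a Jordan form
J =
  [-1,  1,  0,  0,  0]
  [ 0, -1,  0,  0,  0]
  [ 0,  0, -1,  1,  0]
  [ 0,  0,  0, -1,  0]
  [ 0,  0,  0,  0, -1]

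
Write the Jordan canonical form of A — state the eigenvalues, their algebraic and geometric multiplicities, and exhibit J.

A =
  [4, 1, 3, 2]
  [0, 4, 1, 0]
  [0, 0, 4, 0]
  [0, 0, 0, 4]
J_3(4) ⊕ J_1(4)

The characteristic polynomial is
  det(x·I − A) = x^4 - 16*x^3 + 96*x^2 - 256*x + 256 = (x - 4)^4

Eigenvalues and multiplicities (the geometric multiplicity of λ is n − rank(A − λI), which equals the number of Jordan blocks for λ):
  λ = 4: algebraic multiplicity = 4, geometric multiplicity = 2

Determining the block sizes for each eigenvalue:
  λ = 4: with am = 4 and gm = 2, the partition is not yet determined (e.g. several partitions of 4 into 2 parts exist). Let N = A − (4)·I. Computing rank(N^1) = 2, rank(N^2) = 1, rank(N^3) = 0; the number of blocks of size ≥ j is rank(N^{j−1}) − rank(N^j), giving [2, 1, 1]. So we have 1 block(s) of size 3, 1 block(s) of size 1 → block sizes [3, 1]

Assembling the blocks gives a Jordan form
J =
  [4, 1, 0, 0]
  [0, 4, 1, 0]
  [0, 0, 4, 0]
  [0, 0, 0, 4]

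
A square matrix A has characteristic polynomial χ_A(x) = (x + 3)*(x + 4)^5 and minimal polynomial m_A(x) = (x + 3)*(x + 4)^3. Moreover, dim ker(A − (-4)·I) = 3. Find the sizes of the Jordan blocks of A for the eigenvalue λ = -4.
Block sizes for λ = -4: [3, 1, 1]

Step 1 — from the characteristic polynomial, algebraic multiplicity of λ = -4 is 5. From dim ker(A − (-4)·I) = 3, there are exactly 3 Jordan blocks for λ = -4.
Step 2 — from the minimal polynomial, the factor (x + 4)^3 tells us the largest block for λ = -4 has size 3.
Step 3 — with total size 5, 3 blocks, and largest block 3, the block sizes (in nonincreasing order) are [3, 1, 1].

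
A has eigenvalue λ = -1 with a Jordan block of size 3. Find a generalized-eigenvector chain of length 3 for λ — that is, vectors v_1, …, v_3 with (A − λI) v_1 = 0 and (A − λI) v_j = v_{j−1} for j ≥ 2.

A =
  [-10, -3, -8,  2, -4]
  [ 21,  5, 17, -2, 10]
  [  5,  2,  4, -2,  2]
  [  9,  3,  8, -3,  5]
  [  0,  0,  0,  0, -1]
A Jordan chain for λ = -1 of length 3:
v_1 = (-4, 4, 4, 4, 0)ᵀ
v_2 = (-9, 21, 5, 9, 0)ᵀ
v_3 = (1, 0, 0, 0, 0)ᵀ

Let N = A − (-1)·I. We want v_3 with N^3 v_3 = 0 but N^2 v_3 ≠ 0; then v_{j-1} := N · v_j for j = 3, …, 2.

Pick v_3 = (1, 0, 0, 0, 0)ᵀ.
Then v_2 = N · v_3 = (-9, 21, 5, 9, 0)ᵀ.
Then v_1 = N · v_2 = (-4, 4, 4, 4, 0)ᵀ.

Sanity check: (A − (-1)·I) v_1 = (0, 0, 0, 0, 0)ᵀ = 0. ✓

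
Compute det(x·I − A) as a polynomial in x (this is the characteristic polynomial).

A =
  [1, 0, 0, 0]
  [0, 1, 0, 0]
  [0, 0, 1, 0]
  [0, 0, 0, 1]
x^4 - 4*x^3 + 6*x^2 - 4*x + 1

Expanding det(x·I − A) (e.g. by cofactor expansion or by noting that A is similar to its Jordan form J, which has the same characteristic polynomial as A) gives
  χ_A(x) = x^4 - 4*x^3 + 6*x^2 - 4*x + 1
which factors as (x - 1)^4. The eigenvalues (with algebraic multiplicities) are λ = 1 with multiplicity 4.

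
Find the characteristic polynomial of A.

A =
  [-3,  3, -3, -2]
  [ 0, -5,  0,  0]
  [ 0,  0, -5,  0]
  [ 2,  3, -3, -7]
x^4 + 20*x^3 + 150*x^2 + 500*x + 625

Expanding det(x·I − A) (e.g. by cofactor expansion or by noting that A is similar to its Jordan form J, which has the same characteristic polynomial as A) gives
  χ_A(x) = x^4 + 20*x^3 + 150*x^2 + 500*x + 625
which factors as (x + 5)^4. The eigenvalues (with algebraic multiplicities) are λ = -5 with multiplicity 4.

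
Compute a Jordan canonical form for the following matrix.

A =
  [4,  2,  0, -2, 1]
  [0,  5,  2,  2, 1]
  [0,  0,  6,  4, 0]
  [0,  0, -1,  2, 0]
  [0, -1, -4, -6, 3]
J_3(4) ⊕ J_2(4)

The characteristic polynomial is
  det(x·I − A) = x^5 - 20*x^4 + 160*x^3 - 640*x^2 + 1280*x - 1024 = (x - 4)^5

Eigenvalues and multiplicities (the geometric multiplicity of λ is n − rank(A − λI), which equals the number of Jordan blocks for λ):
  λ = 4: algebraic multiplicity = 5, geometric multiplicity = 2

Determining the block sizes for each eigenvalue:
  λ = 4: with am = 5 and gm = 2, the partition is not yet determined (e.g. several partitions of 5 into 2 parts exist). Let N = A − (4)·I. Computing rank(N^1) = 3, rank(N^2) = 1, rank(N^3) = 0; the number of blocks of size ≥ j is rank(N^{j−1}) − rank(N^j), giving [2, 2, 1]. So we have 1 block(s) of size 3, 1 block(s) of size 2 → block sizes [3, 2]

Assembling the blocks gives a Jordan form
J =
  [4, 1, 0, 0, 0]
  [0, 4, 1, 0, 0]
  [0, 0, 4, 0, 0]
  [0, 0, 0, 4, 1]
  [0, 0, 0, 0, 4]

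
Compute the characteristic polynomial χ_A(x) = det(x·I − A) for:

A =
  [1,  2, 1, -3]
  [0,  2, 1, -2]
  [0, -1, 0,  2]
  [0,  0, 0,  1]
x^4 - 4*x^3 + 6*x^2 - 4*x + 1

Expanding det(x·I − A) (e.g. by cofactor expansion or by noting that A is similar to its Jordan form J, which has the same characteristic polynomial as A) gives
  χ_A(x) = x^4 - 4*x^3 + 6*x^2 - 4*x + 1
which factors as (x - 1)^4. The eigenvalues (with algebraic multiplicities) are λ = 1 with multiplicity 4.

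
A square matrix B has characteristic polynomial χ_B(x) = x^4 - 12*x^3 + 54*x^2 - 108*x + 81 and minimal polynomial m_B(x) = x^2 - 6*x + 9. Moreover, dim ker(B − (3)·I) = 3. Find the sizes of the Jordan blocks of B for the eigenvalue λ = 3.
Block sizes for λ = 3: [2, 1, 1]

Step 1 — from the characteristic polynomial, algebraic multiplicity of λ = 3 is 4. From dim ker(B − (3)·I) = 3, there are exactly 3 Jordan blocks for λ = 3.
Step 2 — from the minimal polynomial, the factor (x − 3)^2 tells us the largest block for λ = 3 has size 2.
Step 3 — with total size 4, 3 blocks, and largest block 2, the block sizes (in nonincreasing order) are [2, 1, 1].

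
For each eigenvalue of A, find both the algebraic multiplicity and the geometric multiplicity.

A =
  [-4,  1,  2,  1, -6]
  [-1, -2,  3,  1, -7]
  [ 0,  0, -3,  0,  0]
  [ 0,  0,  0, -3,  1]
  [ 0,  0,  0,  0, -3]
λ = -3: alg = 5, geom = 2

Step 1 — factor the characteristic polynomial to read off the algebraic multiplicities:
  χ_A(x) = (x + 3)^5

Step 2 — compute geometric multiplicities via the rank-nullity identity g(λ) = n − rank(A − λI):
  rank(A − (-3)·I) = 3, so dim ker(A − (-3)·I) = n − 3 = 2

Summary:
  λ = -3: algebraic multiplicity = 5, geometric multiplicity = 2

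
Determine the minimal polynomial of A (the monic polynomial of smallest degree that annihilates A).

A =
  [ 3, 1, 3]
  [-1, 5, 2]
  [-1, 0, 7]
x^3 - 15*x^2 + 75*x - 125

The characteristic polynomial is χ_A(x) = (x - 5)^3, so the eigenvalues are known. The minimal polynomial is
  m_A(x) = Π_λ (x − λ)^{k_λ}
where k_λ is the size of the *largest* Jordan block for λ (equivalently, the smallest k with (A − λI)^k v = 0 for every generalised eigenvector v of λ).

  λ = 5: largest Jordan block has size 3, contributing (x − 5)^3

So m_A(x) = (x - 5)^3 = x^3 - 15*x^2 + 75*x - 125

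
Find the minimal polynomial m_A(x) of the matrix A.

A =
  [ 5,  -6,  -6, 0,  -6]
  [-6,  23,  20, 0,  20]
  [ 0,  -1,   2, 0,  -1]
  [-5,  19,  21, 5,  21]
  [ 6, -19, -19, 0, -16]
x^4 - 16*x^3 + 94*x^2 - 240*x + 225

The characteristic polynomial is χ_A(x) = (x - 5)^2*(x - 3)^3, so the eigenvalues are known. The minimal polynomial is
  m_A(x) = Π_λ (x − λ)^{k_λ}
where k_λ is the size of the *largest* Jordan block for λ (equivalently, the smallest k with (A − λI)^k v = 0 for every generalised eigenvector v of λ).

  λ = 3: largest Jordan block has size 2, contributing (x − 3)^2
  λ = 5: largest Jordan block has size 2, contributing (x − 5)^2

So m_A(x) = (x - 5)^2*(x - 3)^2 = x^4 - 16*x^3 + 94*x^2 - 240*x + 225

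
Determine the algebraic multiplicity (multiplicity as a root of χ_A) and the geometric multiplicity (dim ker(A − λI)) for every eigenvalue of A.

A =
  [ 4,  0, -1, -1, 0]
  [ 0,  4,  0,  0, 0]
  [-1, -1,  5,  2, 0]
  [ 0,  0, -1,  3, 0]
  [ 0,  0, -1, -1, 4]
λ = 4: alg = 5, geom = 3

Step 1 — factor the characteristic polynomial to read off the algebraic multiplicities:
  χ_A(x) = (x - 4)^5

Step 2 — compute geometric multiplicities via the rank-nullity identity g(λ) = n − rank(A − λI):
  rank(A − (4)·I) = 2, so dim ker(A − (4)·I) = n − 2 = 3

Summary:
  λ = 4: algebraic multiplicity = 5, geometric multiplicity = 3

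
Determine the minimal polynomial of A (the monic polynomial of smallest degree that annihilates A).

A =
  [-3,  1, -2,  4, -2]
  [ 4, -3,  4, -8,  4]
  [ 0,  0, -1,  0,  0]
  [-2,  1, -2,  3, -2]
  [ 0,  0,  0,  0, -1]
x^2 + 2*x + 1

The characteristic polynomial is χ_A(x) = (x + 1)^5, so the eigenvalues are known. The minimal polynomial is
  m_A(x) = Π_λ (x − λ)^{k_λ}
where k_λ is the size of the *largest* Jordan block for λ (equivalently, the smallest k with (A − λI)^k v = 0 for every generalised eigenvector v of λ).

  λ = -1: largest Jordan block has size 2, contributing (x + 1)^2

So m_A(x) = (x + 1)^2 = x^2 + 2*x + 1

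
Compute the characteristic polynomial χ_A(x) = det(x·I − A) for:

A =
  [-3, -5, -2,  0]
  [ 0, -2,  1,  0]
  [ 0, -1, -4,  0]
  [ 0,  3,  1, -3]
x^4 + 12*x^3 + 54*x^2 + 108*x + 81

Expanding det(x·I − A) (e.g. by cofactor expansion or by noting that A is similar to its Jordan form J, which has the same characteristic polynomial as A) gives
  χ_A(x) = x^4 + 12*x^3 + 54*x^2 + 108*x + 81
which factors as (x + 3)^4. The eigenvalues (with algebraic multiplicities) are λ = -3 with multiplicity 4.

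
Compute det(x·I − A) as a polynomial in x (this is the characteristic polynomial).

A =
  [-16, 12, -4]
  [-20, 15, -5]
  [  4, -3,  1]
x^3

Expanding det(x·I − A) (e.g. by cofactor expansion or by noting that A is similar to its Jordan form J, which has the same characteristic polynomial as A) gives
  χ_A(x) = x^3
which factors as x^3. The eigenvalues (with algebraic multiplicities) are λ = 0 with multiplicity 3.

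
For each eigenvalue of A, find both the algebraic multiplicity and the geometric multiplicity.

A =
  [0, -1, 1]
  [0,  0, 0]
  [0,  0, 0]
λ = 0: alg = 3, geom = 2

Step 1 — factor the characteristic polynomial to read off the algebraic multiplicities:
  χ_A(x) = x^3

Step 2 — compute geometric multiplicities via the rank-nullity identity g(λ) = n − rank(A − λI):
  rank(A − (0)·I) = 1, so dim ker(A − (0)·I) = n − 1 = 2

Summary:
  λ = 0: algebraic multiplicity = 3, geometric multiplicity = 2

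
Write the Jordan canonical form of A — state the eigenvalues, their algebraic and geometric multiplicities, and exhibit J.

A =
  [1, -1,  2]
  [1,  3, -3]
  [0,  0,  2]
J_3(2)

The characteristic polynomial is
  det(x·I − A) = x^3 - 6*x^2 + 12*x - 8 = (x - 2)^3

Eigenvalues and multiplicities (the geometric multiplicity of λ is n − rank(A − λI), which equals the number of Jordan blocks for λ):
  λ = 2: algebraic multiplicity = 3, geometric multiplicity = 1

Determining the block sizes for each eigenvalue:
  λ = 2: one block (gm = 1), so the single block has size am = 3 → block sizes [3]

Assembling the blocks gives a Jordan form
J =
  [2, 1, 0]
  [0, 2, 1]
  [0, 0, 2]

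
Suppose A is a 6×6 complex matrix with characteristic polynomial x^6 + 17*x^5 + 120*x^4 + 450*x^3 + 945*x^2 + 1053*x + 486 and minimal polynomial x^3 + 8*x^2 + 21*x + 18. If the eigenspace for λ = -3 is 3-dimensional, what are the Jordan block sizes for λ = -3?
Block sizes for λ = -3: [2, 2, 1]

Step 1 — from the characteristic polynomial, algebraic multiplicity of λ = -3 is 5. From dim ker(A − (-3)·I) = 3, there are exactly 3 Jordan blocks for λ = -3.
Step 2 — from the minimal polynomial, the factor (x + 3)^2 tells us the largest block for λ = -3 has size 2.
Step 3 — with total size 5, 3 blocks, and largest block 2, the block sizes (in nonincreasing order) are [2, 2, 1].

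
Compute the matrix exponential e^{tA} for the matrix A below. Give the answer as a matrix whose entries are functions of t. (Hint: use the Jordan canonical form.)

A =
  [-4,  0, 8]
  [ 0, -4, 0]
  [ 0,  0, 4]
e^{tA} =
  [exp(-4*t), 0, exp(4*t) - exp(-4*t)]
  [0, exp(-4*t), 0]
  [0, 0, exp(4*t)]

Strategy: write A = P · J · P⁻¹ where J is a Jordan canonical form, so e^{tA} = P · e^{tJ} · P⁻¹, and e^{tJ} can be computed block-by-block.

A has Jordan form
J =
  [-4,  0, 0]
  [ 0, -4, 0]
  [ 0,  0, 4]
(up to reordering of blocks).

Per-block formulas:
  For a 1×1 block at λ = -4: exp(t · [-4]) = [e^(-4t)].
  For a 1×1 block at λ = 4: exp(t · [4]) = [e^(4t)].

After assembling e^{tJ} and conjugating by P, we get:

e^{tA} =
  [exp(-4*t), 0, exp(4*t) - exp(-4*t)]
  [0, exp(-4*t), 0]
  [0, 0, exp(4*t)]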